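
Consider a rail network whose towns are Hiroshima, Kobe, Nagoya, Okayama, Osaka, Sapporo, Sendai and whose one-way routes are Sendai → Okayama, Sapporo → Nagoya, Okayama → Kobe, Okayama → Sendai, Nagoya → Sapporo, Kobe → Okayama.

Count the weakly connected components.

4

From Hiroshima: component {Hiroshima}.
From Kobe: component {Kobe, Okayama, Sendai}.
From Nagoya: component {Nagoya, Sapporo}.
From Osaka: component {Osaka}.
That's 4 components.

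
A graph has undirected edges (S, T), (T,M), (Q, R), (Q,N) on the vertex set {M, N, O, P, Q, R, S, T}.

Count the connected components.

4

From M: component {M, S, T}.
From N: component {N, Q, R}.
From O: component {O}.
From P: component {P}.
That's 4 components.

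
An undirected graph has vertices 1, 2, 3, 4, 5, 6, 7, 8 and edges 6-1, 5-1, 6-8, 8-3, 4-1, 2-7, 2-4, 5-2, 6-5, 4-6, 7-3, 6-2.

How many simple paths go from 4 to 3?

15

4–1–5–2–6–8–3
4–1–5–2–7–3
4–1–5–6–2–7–3
4–1–5–6–8–3
4–1–6–2–7–3
4–1–6–5–2–7–3
4–1–6–8–3
4–2–5–1–6–8–3
4–2–5–6–8–3
4–2–6–8–3
4–2–7–3
4–6–1–5–2–7–3
4–6–2–7–3
4–6–5–2–7–3
4–6–8–3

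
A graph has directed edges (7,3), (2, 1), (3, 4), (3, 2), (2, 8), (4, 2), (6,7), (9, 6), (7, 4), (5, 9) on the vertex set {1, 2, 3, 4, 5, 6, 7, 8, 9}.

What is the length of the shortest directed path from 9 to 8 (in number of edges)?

5

Distance 0: 9.
Distance 1: 6.
Distance 2: 7.
Distance 3: 3, 4.
Distance 4: 2.
Distance 5: 1, 8 — contains 8.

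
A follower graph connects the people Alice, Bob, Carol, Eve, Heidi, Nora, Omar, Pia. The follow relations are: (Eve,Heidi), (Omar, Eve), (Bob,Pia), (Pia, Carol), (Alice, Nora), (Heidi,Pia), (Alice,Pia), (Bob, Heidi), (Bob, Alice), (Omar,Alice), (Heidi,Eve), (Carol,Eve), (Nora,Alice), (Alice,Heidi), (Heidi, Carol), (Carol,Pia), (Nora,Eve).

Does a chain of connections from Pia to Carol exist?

Explore from Pia.
Distance 1: reach Carol.
Found Carol.

Yes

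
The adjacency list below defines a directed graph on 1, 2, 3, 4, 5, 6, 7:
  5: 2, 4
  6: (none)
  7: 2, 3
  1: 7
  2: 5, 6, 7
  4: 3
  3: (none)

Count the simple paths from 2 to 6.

1

2→6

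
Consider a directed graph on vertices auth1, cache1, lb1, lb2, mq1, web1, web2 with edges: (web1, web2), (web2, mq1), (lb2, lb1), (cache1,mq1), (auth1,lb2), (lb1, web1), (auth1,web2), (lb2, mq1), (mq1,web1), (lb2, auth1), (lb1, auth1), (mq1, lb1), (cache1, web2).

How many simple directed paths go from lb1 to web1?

3

lb1→auth1→lb2→mq1→web1
lb1→auth1→web2→mq1→web1
lb1→web1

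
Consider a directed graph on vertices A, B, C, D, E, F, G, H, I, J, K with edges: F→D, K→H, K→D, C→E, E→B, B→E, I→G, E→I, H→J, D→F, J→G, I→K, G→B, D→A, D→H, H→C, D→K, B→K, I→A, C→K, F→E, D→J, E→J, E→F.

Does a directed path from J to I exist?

Explore from J.
Distance 1: reach G.
Distance 2: reach B.
Distance 3: reach E, K.
Distance 4: reach D, F, H, I.
Found I.

Yes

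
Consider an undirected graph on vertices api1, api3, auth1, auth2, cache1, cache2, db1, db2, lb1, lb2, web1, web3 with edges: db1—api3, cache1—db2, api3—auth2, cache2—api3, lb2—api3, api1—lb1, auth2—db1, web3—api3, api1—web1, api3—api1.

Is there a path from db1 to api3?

Yes

Explore from db1.
Distance 1: reach api3, auth2.
Found api3.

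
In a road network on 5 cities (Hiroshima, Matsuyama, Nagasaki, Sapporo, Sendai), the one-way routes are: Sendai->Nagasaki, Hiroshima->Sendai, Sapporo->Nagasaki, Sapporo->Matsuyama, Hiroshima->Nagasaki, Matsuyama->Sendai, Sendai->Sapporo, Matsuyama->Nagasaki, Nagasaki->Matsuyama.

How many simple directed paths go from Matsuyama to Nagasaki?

Matsuyama→Nagasaki
Matsuyama→Sendai→Nagasaki
Matsuyama→Sendai→Sapporo→Nagasaki

3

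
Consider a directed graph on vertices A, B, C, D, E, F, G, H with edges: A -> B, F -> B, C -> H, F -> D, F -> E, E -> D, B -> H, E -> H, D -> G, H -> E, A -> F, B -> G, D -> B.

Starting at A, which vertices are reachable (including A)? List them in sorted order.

A, B, D, E, F, G, H

Start at A.
Its neighbours: B, F.
Then their neighbours: D, E, G, H.
Nothing further is reachable.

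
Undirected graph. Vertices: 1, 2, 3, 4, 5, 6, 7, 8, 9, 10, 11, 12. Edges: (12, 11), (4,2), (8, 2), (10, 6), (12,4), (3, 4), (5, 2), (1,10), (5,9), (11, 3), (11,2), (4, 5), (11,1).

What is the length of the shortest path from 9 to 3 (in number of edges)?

Distance 0: 9.
Distance 1: 5.
Distance 2: 2, 4.
Distance 3: 3, 8, 11, 12 — contains 3.

3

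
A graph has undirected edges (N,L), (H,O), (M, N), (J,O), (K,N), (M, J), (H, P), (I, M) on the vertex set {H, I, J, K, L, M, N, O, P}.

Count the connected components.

1

From H: component {H, I, J, K, L, M, N, O, P}.
That's 1 component.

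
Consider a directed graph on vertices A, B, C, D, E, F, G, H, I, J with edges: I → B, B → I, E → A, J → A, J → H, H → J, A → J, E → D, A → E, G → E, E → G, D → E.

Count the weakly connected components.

From A: component {A, D, E, G, H, J}.
From B: component {B, I}.
From C: component {C}.
From F: component {F}.
That's 4 components.

4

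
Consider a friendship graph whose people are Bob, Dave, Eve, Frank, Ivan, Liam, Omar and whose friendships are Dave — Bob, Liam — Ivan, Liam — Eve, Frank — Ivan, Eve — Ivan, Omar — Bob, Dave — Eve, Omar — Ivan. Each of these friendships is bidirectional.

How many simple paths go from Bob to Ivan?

Bob–Dave–Eve–Ivan
Bob–Dave–Eve–Liam–Ivan
Bob–Omar–Ivan

3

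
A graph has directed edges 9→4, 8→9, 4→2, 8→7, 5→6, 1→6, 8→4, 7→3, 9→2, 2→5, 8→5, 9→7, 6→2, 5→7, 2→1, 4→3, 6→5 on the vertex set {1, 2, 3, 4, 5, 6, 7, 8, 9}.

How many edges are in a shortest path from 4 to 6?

Distance 0: 4.
Distance 1: 2, 3.
Distance 2: 1, 5.
Distance 3: 6, 7 — contains 6.

3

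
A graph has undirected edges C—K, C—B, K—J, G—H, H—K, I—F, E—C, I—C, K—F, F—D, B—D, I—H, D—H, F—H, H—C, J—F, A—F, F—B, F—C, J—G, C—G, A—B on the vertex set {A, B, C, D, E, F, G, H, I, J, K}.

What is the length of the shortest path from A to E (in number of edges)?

Distance 0: A.
Distance 1: B, F.
Distance 2: C, D, H, I, J, K.
Distance 3: E, G — contains E.

3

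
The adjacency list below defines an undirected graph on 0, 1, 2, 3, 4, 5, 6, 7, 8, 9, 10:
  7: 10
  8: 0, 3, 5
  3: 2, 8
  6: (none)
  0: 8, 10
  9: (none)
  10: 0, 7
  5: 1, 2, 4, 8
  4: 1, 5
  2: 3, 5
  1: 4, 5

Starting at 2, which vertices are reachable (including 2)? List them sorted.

0, 1, 2, 3, 4, 5, 7, 8, 10

Start at 2.
Its neighbours: 3, 5.
Then their neighbours: 1, 4, 8.
Then next layer: 0.
Then next layer: 10.
Then next layer: 7.
Nothing further is reachable.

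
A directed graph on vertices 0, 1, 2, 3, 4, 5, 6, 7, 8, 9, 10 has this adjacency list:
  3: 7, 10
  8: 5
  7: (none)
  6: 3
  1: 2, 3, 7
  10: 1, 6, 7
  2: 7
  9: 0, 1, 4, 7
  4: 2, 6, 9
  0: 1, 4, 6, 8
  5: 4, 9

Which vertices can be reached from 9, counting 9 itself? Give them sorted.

0, 1, 2, 3, 4, 5, 6, 7, 8, 9, 10

Start at 9.
Its neighbours: 0, 1, 4, 7.
Then their neighbours: 2, 3, 6, 8.
Then next layer: 5, 10.
Every vertex is now reached.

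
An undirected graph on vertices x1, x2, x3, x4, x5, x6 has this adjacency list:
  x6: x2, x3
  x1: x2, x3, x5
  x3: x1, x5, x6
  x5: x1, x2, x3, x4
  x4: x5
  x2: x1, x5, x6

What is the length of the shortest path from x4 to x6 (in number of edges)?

Distance 0: x4.
Distance 1: x5.
Distance 2: x1, x2, x3.
Distance 3: x6 — contains x6.

3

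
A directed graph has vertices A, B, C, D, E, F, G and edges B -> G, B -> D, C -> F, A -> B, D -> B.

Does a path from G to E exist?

No

G has no outgoing edges, so nothing is reachable from it.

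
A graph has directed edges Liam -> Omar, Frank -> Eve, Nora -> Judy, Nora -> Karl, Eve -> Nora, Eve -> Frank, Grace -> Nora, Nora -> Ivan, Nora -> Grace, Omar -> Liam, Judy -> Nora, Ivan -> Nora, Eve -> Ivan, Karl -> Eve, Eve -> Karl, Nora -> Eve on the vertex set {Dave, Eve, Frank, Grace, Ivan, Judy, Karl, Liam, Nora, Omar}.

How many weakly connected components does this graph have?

From Dave: component {Dave}.
From Eve: component {Eve, Frank, Grace, Ivan, Judy, Karl, Nora}.
From Liam: component {Liam, Omar}.
That's 3 components.

3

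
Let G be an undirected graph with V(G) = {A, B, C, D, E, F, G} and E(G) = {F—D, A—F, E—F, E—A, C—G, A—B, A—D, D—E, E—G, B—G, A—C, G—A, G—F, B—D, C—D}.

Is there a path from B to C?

Yes

Explore from B.
Distance 1: reach A, D, G.
Distance 2: reach C, E, F.
Found C.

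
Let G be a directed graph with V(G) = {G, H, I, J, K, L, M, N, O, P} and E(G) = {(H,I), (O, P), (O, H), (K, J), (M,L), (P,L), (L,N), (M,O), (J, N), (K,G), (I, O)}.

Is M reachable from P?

Explore from P.
Distance 1: reach L.
Distance 2: reach N.
The search from P is exhausted; no directed path reaches M.

No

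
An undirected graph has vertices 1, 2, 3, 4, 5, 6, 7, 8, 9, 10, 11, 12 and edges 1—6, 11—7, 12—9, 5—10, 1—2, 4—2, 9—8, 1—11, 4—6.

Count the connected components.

4

From 1: component {1, 2, 4, 6, 7, 11}.
From 3: component {3}.
From 5: component {5, 10}.
From 8: component {8, 9, 12}.
That's 4 components.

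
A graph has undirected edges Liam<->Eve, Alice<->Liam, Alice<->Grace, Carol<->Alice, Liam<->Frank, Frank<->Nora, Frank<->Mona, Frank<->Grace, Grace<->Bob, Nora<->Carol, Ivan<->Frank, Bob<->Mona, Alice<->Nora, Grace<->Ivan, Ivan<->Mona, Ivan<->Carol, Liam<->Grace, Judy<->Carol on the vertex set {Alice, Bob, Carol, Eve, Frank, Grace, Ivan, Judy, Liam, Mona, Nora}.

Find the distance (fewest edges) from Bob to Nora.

Distance 0: Bob.
Distance 1: Grace, Mona.
Distance 2: Alice, Frank, Ivan, Liam.
Distance 3: Carol, Eve, Nora — contains Nora.

3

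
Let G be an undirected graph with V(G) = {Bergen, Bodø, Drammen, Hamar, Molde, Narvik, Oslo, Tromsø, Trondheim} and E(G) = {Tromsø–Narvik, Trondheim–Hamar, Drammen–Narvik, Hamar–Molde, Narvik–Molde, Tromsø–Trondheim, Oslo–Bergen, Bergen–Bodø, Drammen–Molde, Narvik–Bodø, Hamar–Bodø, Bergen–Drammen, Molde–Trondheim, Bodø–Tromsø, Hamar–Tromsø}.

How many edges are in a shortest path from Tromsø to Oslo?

3

Distance 0: Tromsø.
Distance 1: Bodø, Hamar, Narvik, Trondheim.
Distance 2: Bergen, Drammen, Molde.
Distance 3: Oslo — contains Oslo.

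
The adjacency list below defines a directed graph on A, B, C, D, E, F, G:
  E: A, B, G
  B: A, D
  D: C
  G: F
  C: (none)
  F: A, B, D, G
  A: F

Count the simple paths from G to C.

G→F→B→D→C
G→F→D→C

2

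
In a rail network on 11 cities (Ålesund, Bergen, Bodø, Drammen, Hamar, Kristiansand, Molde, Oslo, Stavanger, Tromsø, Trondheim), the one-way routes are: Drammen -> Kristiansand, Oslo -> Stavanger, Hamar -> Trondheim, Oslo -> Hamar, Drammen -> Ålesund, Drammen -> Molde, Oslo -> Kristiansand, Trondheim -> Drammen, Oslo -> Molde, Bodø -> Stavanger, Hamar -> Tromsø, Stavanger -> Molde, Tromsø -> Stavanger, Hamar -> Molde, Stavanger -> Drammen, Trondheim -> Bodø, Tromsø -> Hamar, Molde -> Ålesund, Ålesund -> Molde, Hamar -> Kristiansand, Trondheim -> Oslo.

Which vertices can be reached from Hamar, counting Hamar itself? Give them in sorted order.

Start at Hamar.
Its neighbours: Kristiansand, Molde, Tromsø, Trondheim.
Then their neighbours: Ålesund, Bodø, Drammen, Oslo, Stavanger.
Nothing further is reachable.

Ålesund, Bodø, Drammen, Hamar, Kristiansand, Molde, Oslo, Stavanger, Tromsø, Trondheim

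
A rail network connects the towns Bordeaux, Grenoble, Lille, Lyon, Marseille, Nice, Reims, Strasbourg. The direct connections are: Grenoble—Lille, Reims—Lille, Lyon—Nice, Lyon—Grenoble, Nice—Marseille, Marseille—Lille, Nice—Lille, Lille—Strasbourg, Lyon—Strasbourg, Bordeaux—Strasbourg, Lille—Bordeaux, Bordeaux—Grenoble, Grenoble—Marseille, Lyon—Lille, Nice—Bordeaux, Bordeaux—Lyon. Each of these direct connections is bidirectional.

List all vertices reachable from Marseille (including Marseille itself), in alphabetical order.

Start at Marseille.
Its neighbours: Grenoble, Lille, Nice.
Then their neighbours: Bordeaux, Lyon, Reims, Strasbourg.
Every vertex is now reached.

Bordeaux, Grenoble, Lille, Lyon, Marseille, Nice, Reims, Strasbourg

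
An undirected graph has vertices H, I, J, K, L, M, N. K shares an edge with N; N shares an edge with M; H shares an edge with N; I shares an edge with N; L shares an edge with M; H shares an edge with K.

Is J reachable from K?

Explore from K.
Distance 1: reach H, N.
Distance 2: reach I, M.
Distance 3: reach L.
The search is exhausted without reaching J; it lies in a different component.

No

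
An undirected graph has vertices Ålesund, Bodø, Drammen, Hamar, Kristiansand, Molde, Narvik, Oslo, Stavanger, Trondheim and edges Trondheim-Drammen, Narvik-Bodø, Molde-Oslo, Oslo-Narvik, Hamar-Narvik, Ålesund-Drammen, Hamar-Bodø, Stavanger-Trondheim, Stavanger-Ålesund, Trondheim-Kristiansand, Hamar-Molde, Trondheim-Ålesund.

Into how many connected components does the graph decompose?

From Ålesund: component {Ålesund, Drammen, Kristiansand, Stavanger, Trondheim}.
From Bodø: component {Bodø, Hamar, Molde, Narvik, Oslo}.
That's 2 components.

2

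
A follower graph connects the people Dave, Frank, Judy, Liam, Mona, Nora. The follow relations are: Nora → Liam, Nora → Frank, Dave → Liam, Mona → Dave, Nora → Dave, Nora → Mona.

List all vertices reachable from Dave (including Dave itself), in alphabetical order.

Start at Dave.
Its neighbours: Liam.
Nothing further is reachable.

Dave, Liam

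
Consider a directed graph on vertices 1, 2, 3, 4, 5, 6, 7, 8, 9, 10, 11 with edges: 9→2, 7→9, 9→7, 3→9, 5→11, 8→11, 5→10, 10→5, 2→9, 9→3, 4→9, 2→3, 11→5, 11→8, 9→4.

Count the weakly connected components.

From 1: component {1}.
From 2: component {2, 3, 4, 7, 9}.
From 5: component {5, 8, 10, 11}.
From 6: component {6}.
That's 4 components.

4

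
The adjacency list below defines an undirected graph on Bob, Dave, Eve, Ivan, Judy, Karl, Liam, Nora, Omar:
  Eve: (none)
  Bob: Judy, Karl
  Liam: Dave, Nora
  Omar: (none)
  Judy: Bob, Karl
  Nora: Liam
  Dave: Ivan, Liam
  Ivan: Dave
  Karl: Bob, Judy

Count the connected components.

From Bob: component {Bob, Judy, Karl}.
From Dave: component {Dave, Ivan, Liam, Nora}.
From Eve: component {Eve}.
From Omar: component {Omar}.
That's 4 components.

4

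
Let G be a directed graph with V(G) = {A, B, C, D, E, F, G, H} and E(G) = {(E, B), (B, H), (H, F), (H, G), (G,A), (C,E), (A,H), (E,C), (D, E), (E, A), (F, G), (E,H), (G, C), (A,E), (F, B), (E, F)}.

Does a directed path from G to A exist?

Explore from G.
Distance 1: reach A, C.
Found A.

Yes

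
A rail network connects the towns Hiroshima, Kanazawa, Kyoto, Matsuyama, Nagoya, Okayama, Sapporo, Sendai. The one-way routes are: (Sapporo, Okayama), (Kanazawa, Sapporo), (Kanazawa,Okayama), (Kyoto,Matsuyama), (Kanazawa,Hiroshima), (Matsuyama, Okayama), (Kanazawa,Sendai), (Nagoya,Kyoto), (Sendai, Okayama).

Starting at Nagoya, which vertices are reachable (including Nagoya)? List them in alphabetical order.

Kyoto, Matsuyama, Nagoya, Okayama

Start at Nagoya.
Its neighbours: Kyoto.
Then their neighbours: Matsuyama.
Then next layer: Okayama.
Nothing further is reachable.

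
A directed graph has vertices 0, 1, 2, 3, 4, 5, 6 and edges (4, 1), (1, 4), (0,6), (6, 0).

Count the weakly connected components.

From 0: component {0, 6}.
From 1: component {1, 4}.
From 2: component {2}.
From 3: component {3}.
From 5: component {5}.
That's 5 components.

5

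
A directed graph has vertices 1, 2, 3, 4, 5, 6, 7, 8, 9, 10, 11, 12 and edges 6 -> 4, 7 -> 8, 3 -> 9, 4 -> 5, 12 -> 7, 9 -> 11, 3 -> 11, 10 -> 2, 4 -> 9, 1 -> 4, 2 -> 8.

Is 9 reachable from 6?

Explore from 6.
Distance 1: reach 4.
Distance 2: reach 5, 9.
Found 9.

Yes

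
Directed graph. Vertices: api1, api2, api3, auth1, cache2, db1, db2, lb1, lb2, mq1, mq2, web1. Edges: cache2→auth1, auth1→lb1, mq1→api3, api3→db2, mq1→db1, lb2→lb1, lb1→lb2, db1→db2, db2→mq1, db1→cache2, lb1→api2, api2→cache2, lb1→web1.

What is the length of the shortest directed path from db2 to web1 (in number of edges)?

6

Distance 0: db2.
Distance 1: mq1.
Distance 2: api3, db1.
Distance 3: cache2.
Distance 4: auth1.
Distance 5: lb1.
Distance 6: api2, lb2, web1 — contains web1.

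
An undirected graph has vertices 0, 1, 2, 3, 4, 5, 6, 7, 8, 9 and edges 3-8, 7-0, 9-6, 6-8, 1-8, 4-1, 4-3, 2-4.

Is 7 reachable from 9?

Explore from 9.
Distance 1: reach 6.
Distance 2: reach 8.
Distance 3: reach 1, 3.
Distance 4: reach 4.
Distance 5: reach 2.
The search is exhausted without reaching 7; it lies in a different component.

No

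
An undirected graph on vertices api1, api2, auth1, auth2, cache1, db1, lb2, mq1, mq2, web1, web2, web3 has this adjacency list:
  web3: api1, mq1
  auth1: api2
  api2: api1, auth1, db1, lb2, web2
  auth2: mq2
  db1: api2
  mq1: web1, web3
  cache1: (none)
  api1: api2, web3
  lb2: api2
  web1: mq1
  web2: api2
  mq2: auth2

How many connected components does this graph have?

3

From api1: component {api1, api2, auth1, db1, lb2, mq1, web1, web2, web3}.
From auth2: component {auth2, mq2}.
From cache1: component {cache1}.
That's 3 components.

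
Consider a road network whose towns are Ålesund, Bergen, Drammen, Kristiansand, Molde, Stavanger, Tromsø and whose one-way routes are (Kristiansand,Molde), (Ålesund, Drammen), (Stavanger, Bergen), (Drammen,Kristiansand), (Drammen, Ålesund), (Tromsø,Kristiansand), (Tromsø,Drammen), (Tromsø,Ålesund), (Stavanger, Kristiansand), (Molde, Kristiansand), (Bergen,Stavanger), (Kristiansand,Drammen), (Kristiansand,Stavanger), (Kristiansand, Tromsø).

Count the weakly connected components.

1

From Ålesund: component {Ålesund, Bergen, Drammen, Kristiansand, Molde, Stavanger, Tromsø}.
That's 1 component.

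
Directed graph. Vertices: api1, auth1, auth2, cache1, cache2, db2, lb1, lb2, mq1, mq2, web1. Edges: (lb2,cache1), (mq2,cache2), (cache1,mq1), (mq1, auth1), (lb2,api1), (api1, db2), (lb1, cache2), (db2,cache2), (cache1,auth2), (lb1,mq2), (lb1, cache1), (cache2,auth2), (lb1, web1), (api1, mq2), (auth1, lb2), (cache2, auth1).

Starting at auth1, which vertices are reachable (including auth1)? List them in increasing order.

api1, auth1, auth2, cache1, cache2, db2, lb2, mq1, mq2

Start at auth1.
Its neighbours: lb2.
Then their neighbours: api1, cache1.
Then next layer: auth2, db2, mq1, mq2.
Then next layer: cache2.
Nothing further is reachable.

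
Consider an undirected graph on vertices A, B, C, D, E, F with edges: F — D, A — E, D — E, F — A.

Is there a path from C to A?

C has no edges, so nothing is reachable from it.

No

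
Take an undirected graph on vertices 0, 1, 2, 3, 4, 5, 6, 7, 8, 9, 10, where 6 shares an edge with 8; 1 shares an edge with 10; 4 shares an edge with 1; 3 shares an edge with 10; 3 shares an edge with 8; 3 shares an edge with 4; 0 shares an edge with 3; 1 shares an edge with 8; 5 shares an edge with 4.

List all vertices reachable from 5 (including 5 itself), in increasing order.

Start at 5.
Its neighbours: 4.
Then their neighbours: 1, 3.
Then next layer: 0, 8, 10.
Then next layer: 6.
Nothing further is reachable.

0, 1, 3, 4, 5, 6, 8, 10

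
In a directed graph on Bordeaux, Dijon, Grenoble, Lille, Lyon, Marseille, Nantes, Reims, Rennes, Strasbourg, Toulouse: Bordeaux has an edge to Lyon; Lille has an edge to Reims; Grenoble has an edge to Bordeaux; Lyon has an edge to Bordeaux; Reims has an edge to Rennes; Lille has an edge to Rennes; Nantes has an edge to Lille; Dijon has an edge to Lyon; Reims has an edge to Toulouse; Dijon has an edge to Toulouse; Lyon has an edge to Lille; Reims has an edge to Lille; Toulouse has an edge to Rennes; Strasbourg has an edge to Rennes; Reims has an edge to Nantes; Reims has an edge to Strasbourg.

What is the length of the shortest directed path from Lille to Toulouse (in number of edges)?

2

Distance 0: Lille.
Distance 1: Reims, Rennes.
Distance 2: Nantes, Strasbourg, Toulouse — contains Toulouse.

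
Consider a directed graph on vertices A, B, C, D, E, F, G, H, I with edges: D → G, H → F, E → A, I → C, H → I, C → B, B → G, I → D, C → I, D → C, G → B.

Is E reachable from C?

No

Explore from C.
Distance 1: reach B, I.
Distance 2: reach D, G.
The search from C is exhausted; no directed path reaches E.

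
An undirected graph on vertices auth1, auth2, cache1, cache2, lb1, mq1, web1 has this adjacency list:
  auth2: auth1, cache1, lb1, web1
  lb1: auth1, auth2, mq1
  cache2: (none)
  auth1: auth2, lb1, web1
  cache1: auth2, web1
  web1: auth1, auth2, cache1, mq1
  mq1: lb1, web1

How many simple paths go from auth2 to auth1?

auth2–auth1
auth2–cache1–web1–auth1
auth2–cache1–web1–mq1–lb1–auth1
auth2–lb1–auth1
auth2–lb1–mq1–web1–auth1
auth2–web1–auth1
auth2–web1–mq1–lb1–auth1

7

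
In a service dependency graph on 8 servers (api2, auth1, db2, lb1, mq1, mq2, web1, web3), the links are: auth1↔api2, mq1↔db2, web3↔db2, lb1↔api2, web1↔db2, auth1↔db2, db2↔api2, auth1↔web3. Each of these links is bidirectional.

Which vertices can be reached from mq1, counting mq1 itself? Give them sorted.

Start at mq1.
Its neighbours: db2.
Then their neighbours: api2, auth1, web1, web3.
Then next layer: lb1.
Nothing further is reachable.

api2, auth1, db2, lb1, mq1, web1, web3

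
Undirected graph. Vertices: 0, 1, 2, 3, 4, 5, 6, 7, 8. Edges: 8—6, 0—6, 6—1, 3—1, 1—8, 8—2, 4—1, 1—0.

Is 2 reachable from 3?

Yes

Explore from 3.
Distance 1: reach 1.
Distance 2: reach 0, 4, 6, 8.
Distance 3: reach 2.
Found 2.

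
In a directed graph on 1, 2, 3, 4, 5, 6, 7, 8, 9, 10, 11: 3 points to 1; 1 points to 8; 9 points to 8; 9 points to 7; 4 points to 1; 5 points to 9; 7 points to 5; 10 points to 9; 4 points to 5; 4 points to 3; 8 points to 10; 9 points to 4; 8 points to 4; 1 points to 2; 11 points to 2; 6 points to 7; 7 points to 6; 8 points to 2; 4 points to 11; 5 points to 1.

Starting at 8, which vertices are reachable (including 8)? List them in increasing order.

Start at 8.
Its neighbours: 2, 4, 10.
Then their neighbours: 1, 3, 5, 9, 11.
Then next layer: 7.
Then next layer: 6.
Every vertex is now reached.

1, 2, 3, 4, 5, 6, 7, 8, 9, 10, 11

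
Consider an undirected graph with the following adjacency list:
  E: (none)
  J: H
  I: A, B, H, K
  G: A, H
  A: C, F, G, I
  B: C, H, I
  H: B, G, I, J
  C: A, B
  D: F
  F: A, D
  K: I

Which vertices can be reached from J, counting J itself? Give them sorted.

Start at J.
Its neighbours: H.
Then their neighbours: B, G, I.
Then next layer: A, C, K.
Then next layer: F.
Then next layer: D.
Nothing further is reachable.

A, B, C, D, F, G, H, I, J, K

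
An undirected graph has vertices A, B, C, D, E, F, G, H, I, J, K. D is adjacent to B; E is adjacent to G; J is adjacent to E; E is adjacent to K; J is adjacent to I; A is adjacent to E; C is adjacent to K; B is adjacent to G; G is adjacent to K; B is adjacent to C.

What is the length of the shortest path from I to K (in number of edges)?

3

Distance 0: I.
Distance 1: J.
Distance 2: E.
Distance 3: A, G, K — contains K.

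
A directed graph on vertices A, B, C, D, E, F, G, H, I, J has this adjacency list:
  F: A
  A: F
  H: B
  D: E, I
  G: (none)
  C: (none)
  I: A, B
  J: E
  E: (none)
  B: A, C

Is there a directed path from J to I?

Explore from J.
Distance 1: reach E.
The search from J is exhausted; no directed path reaches I.

No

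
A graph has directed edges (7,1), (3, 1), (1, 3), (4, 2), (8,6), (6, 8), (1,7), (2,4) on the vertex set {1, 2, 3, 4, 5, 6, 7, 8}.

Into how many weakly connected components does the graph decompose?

4

From 1: component {1, 3, 7}.
From 2: component {2, 4}.
From 5: component {5}.
From 6: component {6, 8}.
That's 4 components.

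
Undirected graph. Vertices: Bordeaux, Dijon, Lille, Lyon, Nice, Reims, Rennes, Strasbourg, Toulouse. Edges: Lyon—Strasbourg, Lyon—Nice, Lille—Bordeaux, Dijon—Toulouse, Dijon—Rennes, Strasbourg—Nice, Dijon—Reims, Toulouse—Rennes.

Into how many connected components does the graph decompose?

3

From Bordeaux: component {Bordeaux, Lille}.
From Dijon: component {Dijon, Reims, Rennes, Toulouse}.
From Lyon: component {Lyon, Nice, Strasbourg}.
That's 3 components.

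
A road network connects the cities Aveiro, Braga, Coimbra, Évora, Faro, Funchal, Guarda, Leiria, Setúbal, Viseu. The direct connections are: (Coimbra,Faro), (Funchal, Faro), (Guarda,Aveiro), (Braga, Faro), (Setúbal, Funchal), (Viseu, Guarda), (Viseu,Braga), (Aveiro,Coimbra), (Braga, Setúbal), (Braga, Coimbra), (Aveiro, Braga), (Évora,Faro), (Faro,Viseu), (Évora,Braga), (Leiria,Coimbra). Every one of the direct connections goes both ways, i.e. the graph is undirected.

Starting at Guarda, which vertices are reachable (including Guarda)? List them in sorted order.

Aveiro, Braga, Coimbra, Évora, Faro, Funchal, Guarda, Leiria, Setúbal, Viseu

Start at Guarda.
Its neighbours: Aveiro, Viseu.
Then their neighbours: Braga, Coimbra, Faro.
Then next layer: Évora, Funchal, Leiria, Setúbal.
Every vertex is now reached.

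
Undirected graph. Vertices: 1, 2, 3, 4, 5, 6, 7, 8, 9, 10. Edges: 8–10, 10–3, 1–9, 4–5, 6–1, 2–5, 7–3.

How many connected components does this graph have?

3

From 1: component {1, 6, 9}.
From 2: component {2, 4, 5}.
From 3: component {3, 7, 8, 10}.
That's 3 components.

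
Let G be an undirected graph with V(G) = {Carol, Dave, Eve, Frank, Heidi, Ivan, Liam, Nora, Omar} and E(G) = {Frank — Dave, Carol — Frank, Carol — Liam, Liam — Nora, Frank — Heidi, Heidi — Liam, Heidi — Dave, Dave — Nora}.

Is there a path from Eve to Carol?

Eve has no edges, so nothing is reachable from it.

No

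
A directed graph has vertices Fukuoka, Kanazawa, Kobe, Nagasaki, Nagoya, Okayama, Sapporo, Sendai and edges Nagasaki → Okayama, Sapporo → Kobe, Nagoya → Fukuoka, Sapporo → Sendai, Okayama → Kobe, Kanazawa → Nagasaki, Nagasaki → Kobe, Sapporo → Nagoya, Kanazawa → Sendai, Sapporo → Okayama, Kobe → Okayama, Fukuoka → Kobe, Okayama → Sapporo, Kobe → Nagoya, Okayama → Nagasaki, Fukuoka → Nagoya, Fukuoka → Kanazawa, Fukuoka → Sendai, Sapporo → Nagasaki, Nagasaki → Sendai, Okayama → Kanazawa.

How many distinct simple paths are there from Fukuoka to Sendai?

Fukuoka→Kanazawa→Nagasaki→Kobe→Okayama→Sapporo→Sendai
Fukuoka→Kanazawa→Nagasaki→Okayama→Sapporo→Sendai
Fukuoka→Kanazawa→Nagasaki→Sendai
Fukuoka→Kanazawa→Sendai
Fukuoka→Kobe→Okayama→Kanazawa→Nagasaki→Sendai
Fukuoka→Kobe→Okayama→Kanazawa→Sendai
Fukuoka→Kobe→Okayama→Nagasaki→Sendai
Fukuoka→Kobe→Okayama→Sapporo→Nagasaki→Sendai
Fukuoka→Kobe→Okayama→Sapporo→Sendai
Fukuoka→Sendai

10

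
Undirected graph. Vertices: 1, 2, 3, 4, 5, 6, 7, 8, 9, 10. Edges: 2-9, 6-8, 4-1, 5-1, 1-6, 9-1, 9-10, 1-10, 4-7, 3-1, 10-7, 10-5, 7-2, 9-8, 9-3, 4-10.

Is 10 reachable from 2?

Yes

Explore from 2.
Distance 1: reach 7, 9.
Distance 2: reach 1, 3, 4, 8, 10.
Found 10.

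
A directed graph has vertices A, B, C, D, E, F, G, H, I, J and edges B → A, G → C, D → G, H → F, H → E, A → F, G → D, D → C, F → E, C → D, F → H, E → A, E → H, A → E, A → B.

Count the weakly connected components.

4

From A: component {A, B, E, F, H}.
From C: component {C, D, G}.
From I: component {I}.
From J: component {J}.
That's 4 components.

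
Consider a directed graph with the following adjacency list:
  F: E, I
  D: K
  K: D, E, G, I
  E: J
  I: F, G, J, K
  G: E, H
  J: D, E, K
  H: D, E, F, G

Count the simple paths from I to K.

12

I→F→E→J→D→K
I→F→E→J→K
I→G→E→J→D→K
I→G→E→J→K
I→G→H→D→K
I→G→H→E→J→D→K
I→G→H→E→J→K
I→G→H→F→E→J→D→K
I→G→H→F→E→J→K
I→J→D→K
I→J→K
I→K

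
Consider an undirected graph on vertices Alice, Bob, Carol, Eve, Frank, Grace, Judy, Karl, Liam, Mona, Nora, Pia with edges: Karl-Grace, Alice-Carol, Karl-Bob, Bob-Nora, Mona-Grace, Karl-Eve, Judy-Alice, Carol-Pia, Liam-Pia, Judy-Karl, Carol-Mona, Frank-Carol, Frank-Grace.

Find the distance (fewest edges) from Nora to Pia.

6

Distance 0: Nora.
Distance 1: Bob.
Distance 2: Karl.
Distance 3: Eve, Grace, Judy.
Distance 4: Alice, Frank, Mona.
Distance 5: Carol.
Distance 6: Pia — contains Pia.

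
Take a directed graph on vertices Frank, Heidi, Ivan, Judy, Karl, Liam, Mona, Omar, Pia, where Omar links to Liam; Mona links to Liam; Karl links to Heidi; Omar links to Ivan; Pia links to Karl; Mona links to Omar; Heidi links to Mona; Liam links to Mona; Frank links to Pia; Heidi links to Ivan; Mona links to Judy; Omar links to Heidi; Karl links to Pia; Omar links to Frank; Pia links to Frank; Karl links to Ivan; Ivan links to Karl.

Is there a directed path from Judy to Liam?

No

Judy has no outgoing edges, so nothing is reachable from it.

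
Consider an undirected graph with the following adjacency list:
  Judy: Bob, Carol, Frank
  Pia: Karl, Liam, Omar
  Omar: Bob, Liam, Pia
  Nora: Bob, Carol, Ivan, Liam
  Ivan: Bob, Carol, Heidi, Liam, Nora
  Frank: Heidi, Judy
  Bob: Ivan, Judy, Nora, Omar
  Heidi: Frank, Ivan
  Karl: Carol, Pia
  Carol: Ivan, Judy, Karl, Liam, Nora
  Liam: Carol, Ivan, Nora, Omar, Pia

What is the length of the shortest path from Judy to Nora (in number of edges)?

2

Distance 0: Judy.
Distance 1: Bob, Carol, Frank.
Distance 2: Heidi, Ivan, Karl, Liam, Nora, Omar — contains Nora.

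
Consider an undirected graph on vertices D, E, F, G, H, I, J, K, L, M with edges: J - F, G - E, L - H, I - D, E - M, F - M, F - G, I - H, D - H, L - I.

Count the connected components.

3

From D: component {D, H, I, L}.
From E: component {E, F, G, J, M}.
From K: component {K}.
That's 3 components.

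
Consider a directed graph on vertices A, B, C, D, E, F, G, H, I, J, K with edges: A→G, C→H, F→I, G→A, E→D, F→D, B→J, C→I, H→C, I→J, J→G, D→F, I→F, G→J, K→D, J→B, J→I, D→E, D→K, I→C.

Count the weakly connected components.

From A: component {A, B, C, D, E, F, G, H, I, J, K}.
That's 1 component.

1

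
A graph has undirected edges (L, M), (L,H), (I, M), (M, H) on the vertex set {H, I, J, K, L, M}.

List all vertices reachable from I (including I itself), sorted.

Start at I.
Its neighbours: M.
Then their neighbours: H, L.
Nothing further is reachable.

H, I, L, M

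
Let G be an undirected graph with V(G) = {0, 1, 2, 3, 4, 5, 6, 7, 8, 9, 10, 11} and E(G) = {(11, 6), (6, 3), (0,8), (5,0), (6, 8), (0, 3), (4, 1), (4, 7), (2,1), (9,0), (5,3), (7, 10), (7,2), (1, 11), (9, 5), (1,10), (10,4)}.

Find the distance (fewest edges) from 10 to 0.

5

Distance 0: 10.
Distance 1: 1, 4, 7.
Distance 2: 2, 11.
Distance 3: 6.
Distance 4: 3, 8.
Distance 5: 0, 5 — contains 0.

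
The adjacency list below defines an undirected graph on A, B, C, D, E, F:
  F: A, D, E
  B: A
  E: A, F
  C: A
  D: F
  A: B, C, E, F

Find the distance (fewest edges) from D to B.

Distance 0: D.
Distance 1: F.
Distance 2: A, E.
Distance 3: B, C — contains B.

3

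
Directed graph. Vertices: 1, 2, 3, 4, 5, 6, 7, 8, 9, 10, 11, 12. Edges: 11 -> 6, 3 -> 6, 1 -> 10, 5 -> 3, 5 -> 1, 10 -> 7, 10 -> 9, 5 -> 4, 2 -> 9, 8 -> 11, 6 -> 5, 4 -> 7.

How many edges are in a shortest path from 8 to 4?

Distance 0: 8.
Distance 1: 11.
Distance 2: 6.
Distance 3: 5.
Distance 4: 1, 3, 4 — contains 4.

4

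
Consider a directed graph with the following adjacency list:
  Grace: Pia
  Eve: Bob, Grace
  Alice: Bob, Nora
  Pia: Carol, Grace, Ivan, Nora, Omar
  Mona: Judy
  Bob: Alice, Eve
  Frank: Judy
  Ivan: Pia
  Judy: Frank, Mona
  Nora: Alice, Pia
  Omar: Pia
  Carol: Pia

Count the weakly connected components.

2

From Alice: component {Alice, Bob, Carol, Eve, Grace, Ivan, Nora, Omar, Pia}.
From Frank: component {Frank, Judy, Mona}.
That's 2 components.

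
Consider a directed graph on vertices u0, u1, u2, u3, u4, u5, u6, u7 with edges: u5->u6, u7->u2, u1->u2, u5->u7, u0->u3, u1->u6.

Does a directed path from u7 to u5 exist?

Explore from u7.
Distance 1: reach u2.
The search from u7 is exhausted; no directed path reaches u5.

No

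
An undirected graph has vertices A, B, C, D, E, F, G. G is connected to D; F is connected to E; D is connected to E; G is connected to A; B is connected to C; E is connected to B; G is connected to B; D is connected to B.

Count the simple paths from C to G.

C–B–D–G
C–B–E–D–G
C–B–G

3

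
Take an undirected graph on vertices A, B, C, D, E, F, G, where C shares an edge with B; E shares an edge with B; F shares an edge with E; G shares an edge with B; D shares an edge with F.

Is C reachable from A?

A has no edges, so nothing is reachable from it.

No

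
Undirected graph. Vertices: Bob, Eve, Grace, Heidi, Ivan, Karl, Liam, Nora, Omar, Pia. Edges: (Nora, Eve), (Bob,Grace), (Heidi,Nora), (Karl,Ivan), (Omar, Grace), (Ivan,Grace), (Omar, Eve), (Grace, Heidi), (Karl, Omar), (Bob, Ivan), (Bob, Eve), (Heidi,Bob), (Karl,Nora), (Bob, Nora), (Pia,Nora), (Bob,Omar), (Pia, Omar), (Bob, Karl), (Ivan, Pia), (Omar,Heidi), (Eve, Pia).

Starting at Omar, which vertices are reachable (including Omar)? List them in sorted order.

Bob, Eve, Grace, Heidi, Ivan, Karl, Nora, Omar, Pia

Start at Omar.
Its neighbours: Bob, Eve, Grace, Heidi, Karl, Pia.
Then their neighbours: Ivan, Nora.
Nothing further is reachable.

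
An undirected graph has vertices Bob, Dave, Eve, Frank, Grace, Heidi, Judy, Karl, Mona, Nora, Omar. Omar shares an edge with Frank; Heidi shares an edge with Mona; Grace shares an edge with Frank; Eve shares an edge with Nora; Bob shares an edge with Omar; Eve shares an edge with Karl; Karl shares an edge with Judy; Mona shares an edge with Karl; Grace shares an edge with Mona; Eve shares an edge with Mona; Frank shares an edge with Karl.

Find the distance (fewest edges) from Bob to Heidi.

5

Distance 0: Bob.
Distance 1: Omar.
Distance 2: Frank.
Distance 3: Grace, Karl.
Distance 4: Eve, Judy, Mona.
Distance 5: Heidi, Nora — contains Heidi.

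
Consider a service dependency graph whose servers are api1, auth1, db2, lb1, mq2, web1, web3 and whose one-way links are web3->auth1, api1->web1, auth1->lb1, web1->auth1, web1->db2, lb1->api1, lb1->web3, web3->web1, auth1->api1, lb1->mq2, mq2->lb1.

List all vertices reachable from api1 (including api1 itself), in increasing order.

api1, auth1, db2, lb1, mq2, web1, web3

Start at api1.
Its neighbours: web1.
Then their neighbours: auth1, db2.
Then next layer: lb1.
Then next layer: mq2, web3.
Every vertex is now reached.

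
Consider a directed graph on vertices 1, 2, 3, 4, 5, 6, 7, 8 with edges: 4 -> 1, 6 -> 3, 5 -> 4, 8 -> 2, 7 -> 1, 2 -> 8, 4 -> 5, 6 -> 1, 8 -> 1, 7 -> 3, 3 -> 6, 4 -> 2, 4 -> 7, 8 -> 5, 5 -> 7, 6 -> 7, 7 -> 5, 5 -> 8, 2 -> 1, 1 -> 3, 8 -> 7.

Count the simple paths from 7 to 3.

7

7→1→3
7→3
7→5→4→1→3
7→5→4→2→1→3
7→5→4→2→8→1→3
7→5→8→1→3
7→5→8→2→1→3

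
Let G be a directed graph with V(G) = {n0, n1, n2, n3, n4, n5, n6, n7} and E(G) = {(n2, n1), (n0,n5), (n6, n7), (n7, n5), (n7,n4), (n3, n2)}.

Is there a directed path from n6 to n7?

Yes

Explore from n6.
Distance 1: reach n7.
Found n7.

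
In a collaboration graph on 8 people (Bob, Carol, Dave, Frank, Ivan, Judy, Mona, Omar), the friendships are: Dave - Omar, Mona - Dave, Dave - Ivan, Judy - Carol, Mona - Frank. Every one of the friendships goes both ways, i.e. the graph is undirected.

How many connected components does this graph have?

From Bob: component {Bob}.
From Carol: component {Carol, Judy}.
From Dave: component {Dave, Frank, Ivan, Mona, Omar}.
That's 3 components.

3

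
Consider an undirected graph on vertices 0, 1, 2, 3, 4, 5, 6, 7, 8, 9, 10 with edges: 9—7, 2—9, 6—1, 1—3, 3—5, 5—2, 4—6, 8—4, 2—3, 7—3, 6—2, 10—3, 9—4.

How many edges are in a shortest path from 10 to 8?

5

Distance 0: 10.
Distance 1: 3.
Distance 2: 1, 2, 5, 7.
Distance 3: 6, 9.
Distance 4: 4.
Distance 5: 8 — contains 8.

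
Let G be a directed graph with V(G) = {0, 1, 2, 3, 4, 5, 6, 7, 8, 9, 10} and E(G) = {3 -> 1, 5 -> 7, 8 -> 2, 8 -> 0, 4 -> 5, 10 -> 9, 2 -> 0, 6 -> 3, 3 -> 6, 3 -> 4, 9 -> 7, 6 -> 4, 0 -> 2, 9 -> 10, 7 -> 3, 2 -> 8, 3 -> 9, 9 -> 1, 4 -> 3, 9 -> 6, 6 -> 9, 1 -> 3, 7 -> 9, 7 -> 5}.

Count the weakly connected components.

From 0: component {0, 2, 8}.
From 1: component {1, 3, 4, 5, 6, 7, 9, 10}.
That's 2 components.

2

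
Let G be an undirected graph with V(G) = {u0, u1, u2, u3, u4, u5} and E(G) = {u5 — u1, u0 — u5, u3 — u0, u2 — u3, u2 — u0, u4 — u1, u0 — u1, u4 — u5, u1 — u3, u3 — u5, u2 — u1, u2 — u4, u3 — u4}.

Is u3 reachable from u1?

Yes

Explore from u1.
Distance 1: reach u0, u2, u3, u4, u5.
Found u3.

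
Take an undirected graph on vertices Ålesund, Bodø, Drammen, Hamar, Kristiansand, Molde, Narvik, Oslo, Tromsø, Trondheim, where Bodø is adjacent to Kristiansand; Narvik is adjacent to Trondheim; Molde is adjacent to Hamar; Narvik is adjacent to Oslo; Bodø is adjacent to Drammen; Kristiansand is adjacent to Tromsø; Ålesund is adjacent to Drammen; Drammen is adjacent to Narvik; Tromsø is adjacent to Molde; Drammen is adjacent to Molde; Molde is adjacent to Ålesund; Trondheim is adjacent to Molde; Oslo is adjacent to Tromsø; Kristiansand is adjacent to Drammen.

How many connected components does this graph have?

1

From Ålesund: component {Ålesund, Bodø, Drammen, Hamar, Kristiansand, Molde, Narvik, Oslo, Tromsø, Trondheim}.
That's 1 component.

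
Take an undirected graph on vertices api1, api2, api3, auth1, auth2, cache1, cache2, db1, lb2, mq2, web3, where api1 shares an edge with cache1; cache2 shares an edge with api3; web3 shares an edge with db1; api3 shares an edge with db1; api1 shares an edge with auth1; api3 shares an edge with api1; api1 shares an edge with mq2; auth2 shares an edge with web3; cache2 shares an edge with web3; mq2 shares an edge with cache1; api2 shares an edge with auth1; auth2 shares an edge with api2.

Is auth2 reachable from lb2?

lb2 has no edges, so nothing is reachable from it.

No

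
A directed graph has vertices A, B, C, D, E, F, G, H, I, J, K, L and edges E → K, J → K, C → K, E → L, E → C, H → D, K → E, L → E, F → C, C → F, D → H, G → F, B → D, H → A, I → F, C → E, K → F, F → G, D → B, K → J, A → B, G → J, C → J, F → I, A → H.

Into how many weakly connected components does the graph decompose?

2

From A: component {A, B, D, H}.
From C: component {C, E, F, G, I, J, K, L}.
That's 2 components.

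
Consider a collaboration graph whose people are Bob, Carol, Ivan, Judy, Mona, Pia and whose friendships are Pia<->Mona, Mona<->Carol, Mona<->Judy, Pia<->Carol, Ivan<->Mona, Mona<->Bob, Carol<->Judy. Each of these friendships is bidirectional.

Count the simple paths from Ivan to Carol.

3

Ivan–Mona–Carol
Ivan–Mona–Judy–Carol
Ivan–Mona–Pia–Carol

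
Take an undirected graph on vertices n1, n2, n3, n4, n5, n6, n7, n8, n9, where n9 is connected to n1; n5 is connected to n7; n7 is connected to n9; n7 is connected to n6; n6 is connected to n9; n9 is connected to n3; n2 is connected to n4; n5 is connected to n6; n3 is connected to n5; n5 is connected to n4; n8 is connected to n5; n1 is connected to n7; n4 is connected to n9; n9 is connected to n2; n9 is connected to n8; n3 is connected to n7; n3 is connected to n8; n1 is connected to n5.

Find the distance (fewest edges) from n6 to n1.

2

Distance 0: n6.
Distance 1: n5, n7, n9.
Distance 2: n1, n2, n3, n4, n8 — contains n1.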